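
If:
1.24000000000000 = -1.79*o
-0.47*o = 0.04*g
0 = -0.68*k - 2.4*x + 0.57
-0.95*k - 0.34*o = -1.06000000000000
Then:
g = 8.14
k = 1.36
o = -0.69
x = -0.15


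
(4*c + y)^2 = 16*c^2 + 8*c*y + y^2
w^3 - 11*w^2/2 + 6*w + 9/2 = (w - 3)^2*(w + 1/2)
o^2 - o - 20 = (o - 5)*(o + 4)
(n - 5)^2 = n^2 - 10*n + 25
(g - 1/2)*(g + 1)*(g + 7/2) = g^3 + 4*g^2 + 5*g/4 - 7/4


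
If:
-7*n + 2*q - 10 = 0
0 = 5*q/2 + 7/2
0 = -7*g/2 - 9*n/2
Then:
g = 576/245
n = -64/35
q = -7/5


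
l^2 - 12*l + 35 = (l - 7)*(l - 5)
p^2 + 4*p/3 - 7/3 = (p - 1)*(p + 7/3)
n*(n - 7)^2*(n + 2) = n^4 - 12*n^3 + 21*n^2 + 98*n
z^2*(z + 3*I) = z^3 + 3*I*z^2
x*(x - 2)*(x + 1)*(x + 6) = x^4 + 5*x^3 - 8*x^2 - 12*x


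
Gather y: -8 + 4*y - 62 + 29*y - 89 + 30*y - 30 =63*y - 189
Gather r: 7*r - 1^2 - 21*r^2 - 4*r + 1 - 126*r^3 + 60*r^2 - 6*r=-126*r^3 + 39*r^2 - 3*r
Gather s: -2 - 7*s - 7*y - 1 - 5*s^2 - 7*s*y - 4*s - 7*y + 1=-5*s^2 + s*(-7*y - 11) - 14*y - 2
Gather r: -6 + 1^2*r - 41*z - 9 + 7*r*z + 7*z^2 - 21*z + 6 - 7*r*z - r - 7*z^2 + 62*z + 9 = 0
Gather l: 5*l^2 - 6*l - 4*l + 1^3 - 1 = 5*l^2 - 10*l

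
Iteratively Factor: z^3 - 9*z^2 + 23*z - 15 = (z - 3)*(z^2 - 6*z + 5) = (z - 5)*(z - 3)*(z - 1)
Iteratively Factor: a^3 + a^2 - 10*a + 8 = (a - 2)*(a^2 + 3*a - 4) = (a - 2)*(a + 4)*(a - 1)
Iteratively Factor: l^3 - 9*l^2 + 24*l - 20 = (l - 2)*(l^2 - 7*l + 10) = (l - 2)^2*(l - 5)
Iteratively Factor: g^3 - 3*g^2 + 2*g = (g - 1)*(g^2 - 2*g) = (g - 2)*(g - 1)*(g)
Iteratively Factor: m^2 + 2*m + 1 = (m + 1)*(m + 1)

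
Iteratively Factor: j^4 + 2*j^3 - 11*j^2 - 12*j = (j + 1)*(j^3 + j^2 - 12*j) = (j - 3)*(j + 1)*(j^2 + 4*j) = (j - 3)*(j + 1)*(j + 4)*(j)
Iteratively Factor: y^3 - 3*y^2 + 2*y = (y)*(y^2 - 3*y + 2) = y*(y - 2)*(y - 1)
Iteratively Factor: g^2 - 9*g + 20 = (g - 5)*(g - 4)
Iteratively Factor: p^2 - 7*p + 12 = (p - 3)*(p - 4)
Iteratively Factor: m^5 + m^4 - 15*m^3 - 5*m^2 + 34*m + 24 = (m + 4)*(m^4 - 3*m^3 - 3*m^2 + 7*m + 6) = (m - 2)*(m + 4)*(m^3 - m^2 - 5*m - 3) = (m - 3)*(m - 2)*(m + 4)*(m^2 + 2*m + 1) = (m - 3)*(m - 2)*(m + 1)*(m + 4)*(m + 1)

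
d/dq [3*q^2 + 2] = 6*q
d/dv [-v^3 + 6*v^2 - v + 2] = -3*v^2 + 12*v - 1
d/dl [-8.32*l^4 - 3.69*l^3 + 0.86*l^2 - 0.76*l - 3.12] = -33.28*l^3 - 11.07*l^2 + 1.72*l - 0.76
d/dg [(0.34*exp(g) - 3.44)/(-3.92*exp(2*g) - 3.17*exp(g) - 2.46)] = (1.3328*exp(2*g) - 26.9696*exp(g) - 11.7412)*exp(g)/(15.3664*exp(4*g) + 24.8528*exp(3*g) + 29.3353*exp(2*g) + 15.5964*exp(g) + 6.0516)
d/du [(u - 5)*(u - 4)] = 2*u - 9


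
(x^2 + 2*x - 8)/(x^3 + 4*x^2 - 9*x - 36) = (x - 2)/(x^2 - 9)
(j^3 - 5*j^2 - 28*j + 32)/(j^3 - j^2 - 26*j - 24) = (j^2 - 9*j + 8)/(j^2 - 5*j - 6)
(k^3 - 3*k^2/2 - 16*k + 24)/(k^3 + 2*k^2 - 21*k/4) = 2*(k^2 - 16)/(k*(2*k + 7))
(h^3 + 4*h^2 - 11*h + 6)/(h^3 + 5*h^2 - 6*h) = (h - 1)/h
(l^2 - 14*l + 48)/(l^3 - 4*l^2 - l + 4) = (l^2 - 14*l + 48)/(l^3 - 4*l^2 - l + 4)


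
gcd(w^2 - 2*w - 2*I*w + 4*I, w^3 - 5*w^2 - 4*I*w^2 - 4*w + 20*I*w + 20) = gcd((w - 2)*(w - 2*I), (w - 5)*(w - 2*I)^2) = w - 2*I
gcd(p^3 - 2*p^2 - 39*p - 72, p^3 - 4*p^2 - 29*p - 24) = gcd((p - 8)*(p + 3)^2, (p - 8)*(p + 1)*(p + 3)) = p^2 - 5*p - 24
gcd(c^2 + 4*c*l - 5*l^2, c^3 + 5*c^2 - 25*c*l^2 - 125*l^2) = c + 5*l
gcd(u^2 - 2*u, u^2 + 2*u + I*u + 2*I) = 1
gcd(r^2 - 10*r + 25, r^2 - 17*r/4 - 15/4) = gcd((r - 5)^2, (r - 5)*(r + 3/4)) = r - 5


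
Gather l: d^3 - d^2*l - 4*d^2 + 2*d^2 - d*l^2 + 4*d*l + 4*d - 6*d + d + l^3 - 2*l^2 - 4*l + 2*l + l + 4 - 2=d^3 - 2*d^2 - d + l^3 + l^2*(-d - 2) + l*(-d^2 + 4*d - 1) + 2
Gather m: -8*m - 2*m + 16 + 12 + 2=30 - 10*m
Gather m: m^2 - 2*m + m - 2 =m^2 - m - 2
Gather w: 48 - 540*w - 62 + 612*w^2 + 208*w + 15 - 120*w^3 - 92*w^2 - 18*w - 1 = -120*w^3 + 520*w^2 - 350*w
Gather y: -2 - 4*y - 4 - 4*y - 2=-8*y - 8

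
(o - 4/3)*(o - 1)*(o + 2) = o^3 - o^2/3 - 10*o/3 + 8/3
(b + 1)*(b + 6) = b^2 + 7*b + 6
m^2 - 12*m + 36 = (m - 6)^2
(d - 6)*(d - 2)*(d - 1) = d^3 - 9*d^2 + 20*d - 12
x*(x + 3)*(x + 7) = x^3 + 10*x^2 + 21*x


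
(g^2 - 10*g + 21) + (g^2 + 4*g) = 2*g^2 - 6*g + 21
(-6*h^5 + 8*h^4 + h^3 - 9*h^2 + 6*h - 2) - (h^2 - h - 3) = -6*h^5 + 8*h^4 + h^3 - 10*h^2 + 7*h + 1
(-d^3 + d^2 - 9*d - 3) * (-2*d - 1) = 2*d^4 - d^3 + 17*d^2 + 15*d + 3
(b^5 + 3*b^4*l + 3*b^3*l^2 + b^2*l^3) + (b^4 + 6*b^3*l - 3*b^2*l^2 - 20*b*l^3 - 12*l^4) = b^5 + 3*b^4*l + b^4 + 3*b^3*l^2 + 6*b^3*l + b^2*l^3 - 3*b^2*l^2 - 20*b*l^3 - 12*l^4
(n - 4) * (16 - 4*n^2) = -4*n^3 + 16*n^2 + 16*n - 64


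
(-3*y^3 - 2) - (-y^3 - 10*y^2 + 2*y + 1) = -2*y^3 + 10*y^2 - 2*y - 3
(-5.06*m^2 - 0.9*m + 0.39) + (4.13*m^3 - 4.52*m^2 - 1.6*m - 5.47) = 4.13*m^3 - 9.58*m^2 - 2.5*m - 5.08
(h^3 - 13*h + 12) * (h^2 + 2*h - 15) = h^5 + 2*h^4 - 28*h^3 - 14*h^2 + 219*h - 180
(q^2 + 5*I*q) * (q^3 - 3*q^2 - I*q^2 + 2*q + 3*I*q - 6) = q^5 - 3*q^4 + 4*I*q^4 + 7*q^3 - 12*I*q^3 - 21*q^2 + 10*I*q^2 - 30*I*q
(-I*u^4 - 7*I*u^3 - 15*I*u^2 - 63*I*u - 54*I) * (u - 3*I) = -I*u^5 - 3*u^4 - 7*I*u^4 - 21*u^3 - 15*I*u^3 - 45*u^2 - 63*I*u^2 - 189*u - 54*I*u - 162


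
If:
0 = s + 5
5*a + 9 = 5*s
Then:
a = -34/5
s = -5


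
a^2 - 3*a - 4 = (a - 4)*(a + 1)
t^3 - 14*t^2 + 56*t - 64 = (t - 8)*(t - 4)*(t - 2)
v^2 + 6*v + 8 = (v + 2)*(v + 4)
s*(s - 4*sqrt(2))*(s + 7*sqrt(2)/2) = s^3 - sqrt(2)*s^2/2 - 28*s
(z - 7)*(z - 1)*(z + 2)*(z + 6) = z^4 - 45*z^2 - 40*z + 84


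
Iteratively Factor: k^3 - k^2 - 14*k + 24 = (k - 3)*(k^2 + 2*k - 8) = (k - 3)*(k + 4)*(k - 2)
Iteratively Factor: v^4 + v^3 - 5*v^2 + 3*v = (v + 3)*(v^3 - 2*v^2 + v) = v*(v + 3)*(v^2 - 2*v + 1) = v*(v - 1)*(v + 3)*(v - 1)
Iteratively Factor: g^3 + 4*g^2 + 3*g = (g + 3)*(g^2 + g) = (g + 1)*(g + 3)*(g)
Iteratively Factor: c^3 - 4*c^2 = (c)*(c^2 - 4*c) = c^2*(c - 4)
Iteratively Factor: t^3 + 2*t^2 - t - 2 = (t - 1)*(t^2 + 3*t + 2) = (t - 1)*(t + 1)*(t + 2)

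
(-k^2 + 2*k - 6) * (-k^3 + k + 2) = k^5 - 2*k^4 + 5*k^3 - 2*k - 12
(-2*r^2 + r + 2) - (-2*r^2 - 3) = r + 5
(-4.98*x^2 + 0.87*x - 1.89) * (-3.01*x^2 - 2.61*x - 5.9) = 14.9898*x^4 + 10.3791*x^3 + 32.8002*x^2 - 0.200100000000001*x + 11.151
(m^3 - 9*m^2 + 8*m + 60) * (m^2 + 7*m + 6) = m^5 - 2*m^4 - 49*m^3 + 62*m^2 + 468*m + 360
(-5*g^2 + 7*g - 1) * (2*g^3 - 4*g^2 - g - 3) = -10*g^5 + 34*g^4 - 25*g^3 + 12*g^2 - 20*g + 3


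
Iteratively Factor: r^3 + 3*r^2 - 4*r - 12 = (r + 2)*(r^2 + r - 6) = (r + 2)*(r + 3)*(r - 2)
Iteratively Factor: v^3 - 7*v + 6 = (v - 2)*(v^2 + 2*v - 3) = (v - 2)*(v - 1)*(v + 3)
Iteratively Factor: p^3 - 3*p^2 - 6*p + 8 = (p - 1)*(p^2 - 2*p - 8) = (p - 1)*(p + 2)*(p - 4)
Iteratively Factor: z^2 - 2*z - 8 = (z + 2)*(z - 4)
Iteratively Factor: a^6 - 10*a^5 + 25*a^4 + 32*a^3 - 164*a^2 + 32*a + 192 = (a - 3)*(a^5 - 7*a^4 + 4*a^3 + 44*a^2 - 32*a - 64) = (a - 4)*(a - 3)*(a^4 - 3*a^3 - 8*a^2 + 12*a + 16) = (a - 4)*(a - 3)*(a - 2)*(a^3 - a^2 - 10*a - 8) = (a - 4)^2*(a - 3)*(a - 2)*(a^2 + 3*a + 2) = (a - 4)^2*(a - 3)*(a - 2)*(a + 1)*(a + 2)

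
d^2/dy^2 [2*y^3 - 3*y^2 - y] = 12*y - 6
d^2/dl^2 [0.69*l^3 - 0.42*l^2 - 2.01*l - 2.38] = 4.14*l - 0.84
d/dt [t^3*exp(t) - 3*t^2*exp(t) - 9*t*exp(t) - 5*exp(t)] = (t^3 - 15*t - 14)*exp(t)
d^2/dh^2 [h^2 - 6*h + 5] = 2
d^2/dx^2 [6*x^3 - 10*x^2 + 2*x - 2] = 36*x - 20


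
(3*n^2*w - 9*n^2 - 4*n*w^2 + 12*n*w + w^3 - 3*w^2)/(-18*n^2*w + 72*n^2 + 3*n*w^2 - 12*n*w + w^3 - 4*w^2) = (-n*w + 3*n + w^2 - 3*w)/(6*n*w - 24*n + w^2 - 4*w)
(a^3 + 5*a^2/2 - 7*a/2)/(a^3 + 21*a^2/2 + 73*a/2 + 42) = a*(a - 1)/(a^2 + 7*a + 12)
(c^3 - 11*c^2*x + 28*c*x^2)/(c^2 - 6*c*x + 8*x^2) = c*(-c + 7*x)/(-c + 2*x)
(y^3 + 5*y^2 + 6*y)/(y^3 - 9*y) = (y + 2)/(y - 3)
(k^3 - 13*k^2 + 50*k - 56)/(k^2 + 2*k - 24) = (k^2 - 9*k + 14)/(k + 6)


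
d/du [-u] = -1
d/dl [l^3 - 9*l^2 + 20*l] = 3*l^2 - 18*l + 20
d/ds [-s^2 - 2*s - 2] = -2*s - 2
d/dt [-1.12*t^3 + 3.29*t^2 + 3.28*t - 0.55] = -3.36*t^2 + 6.58*t + 3.28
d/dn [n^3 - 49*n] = 3*n^2 - 49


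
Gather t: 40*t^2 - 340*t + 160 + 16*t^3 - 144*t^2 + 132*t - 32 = 16*t^3 - 104*t^2 - 208*t + 128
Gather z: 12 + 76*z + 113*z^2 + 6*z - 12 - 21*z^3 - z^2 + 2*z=-21*z^3 + 112*z^2 + 84*z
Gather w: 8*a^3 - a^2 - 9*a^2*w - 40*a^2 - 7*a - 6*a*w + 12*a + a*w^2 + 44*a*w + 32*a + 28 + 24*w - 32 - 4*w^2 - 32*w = 8*a^3 - 41*a^2 + 37*a + w^2*(a - 4) + w*(-9*a^2 + 38*a - 8) - 4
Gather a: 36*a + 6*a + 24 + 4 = 42*a + 28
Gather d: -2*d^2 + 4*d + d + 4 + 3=-2*d^2 + 5*d + 7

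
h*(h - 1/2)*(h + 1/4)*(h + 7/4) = h^4 + 3*h^3/2 - 9*h^2/16 - 7*h/32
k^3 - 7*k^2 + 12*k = k*(k - 4)*(k - 3)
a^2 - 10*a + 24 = (a - 6)*(a - 4)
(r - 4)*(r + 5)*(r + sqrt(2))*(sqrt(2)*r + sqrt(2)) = sqrt(2)*r^4 + 2*r^3 + 2*sqrt(2)*r^3 - 19*sqrt(2)*r^2 + 4*r^2 - 38*r - 20*sqrt(2)*r - 40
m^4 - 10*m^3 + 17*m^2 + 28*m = m*(m - 7)*(m - 4)*(m + 1)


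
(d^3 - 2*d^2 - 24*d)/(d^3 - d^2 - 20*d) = (d - 6)/(d - 5)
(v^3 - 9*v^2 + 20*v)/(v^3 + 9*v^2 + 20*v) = (v^2 - 9*v + 20)/(v^2 + 9*v + 20)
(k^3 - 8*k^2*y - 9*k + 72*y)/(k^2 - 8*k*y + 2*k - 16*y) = (k^2 - 9)/(k + 2)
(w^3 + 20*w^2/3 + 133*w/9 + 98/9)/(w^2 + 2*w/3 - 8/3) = (9*w^2 + 42*w + 49)/(3*(3*w - 4))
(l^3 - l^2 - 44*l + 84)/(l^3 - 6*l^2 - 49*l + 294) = (l - 2)/(l - 7)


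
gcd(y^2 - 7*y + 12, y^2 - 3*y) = y - 3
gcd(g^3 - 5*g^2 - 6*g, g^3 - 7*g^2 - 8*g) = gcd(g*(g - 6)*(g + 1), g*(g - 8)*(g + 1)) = g^2 + g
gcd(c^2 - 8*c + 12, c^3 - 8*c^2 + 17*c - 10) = c - 2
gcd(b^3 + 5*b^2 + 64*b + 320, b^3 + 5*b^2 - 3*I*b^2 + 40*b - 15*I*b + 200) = b^2 + b*(5 - 8*I) - 40*I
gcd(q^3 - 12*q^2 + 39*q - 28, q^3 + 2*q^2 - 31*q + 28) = q^2 - 5*q + 4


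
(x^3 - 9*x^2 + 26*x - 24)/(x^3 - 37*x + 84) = (x - 2)/(x + 7)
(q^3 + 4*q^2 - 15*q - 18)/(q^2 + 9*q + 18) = (q^2 - 2*q - 3)/(q + 3)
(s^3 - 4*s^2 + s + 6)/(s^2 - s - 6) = (s^2 - s - 2)/(s + 2)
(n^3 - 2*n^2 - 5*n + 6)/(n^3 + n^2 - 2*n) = (n - 3)/n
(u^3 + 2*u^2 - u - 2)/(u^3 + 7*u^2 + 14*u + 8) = (u - 1)/(u + 4)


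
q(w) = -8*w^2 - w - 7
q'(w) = -16*w - 1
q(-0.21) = -7.14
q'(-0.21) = 2.36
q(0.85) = -13.63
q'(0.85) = -14.60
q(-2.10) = -40.18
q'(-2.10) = 32.60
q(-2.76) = -65.18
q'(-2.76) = 43.16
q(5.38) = -243.94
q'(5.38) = -87.08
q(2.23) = -49.01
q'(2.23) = -36.68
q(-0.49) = -8.43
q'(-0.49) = 6.84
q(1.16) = -18.92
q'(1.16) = -19.56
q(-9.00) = -646.00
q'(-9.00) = 143.00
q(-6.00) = -289.00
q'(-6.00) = 95.00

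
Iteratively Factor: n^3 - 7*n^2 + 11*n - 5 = (n - 1)*(n^2 - 6*n + 5) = (n - 1)^2*(n - 5)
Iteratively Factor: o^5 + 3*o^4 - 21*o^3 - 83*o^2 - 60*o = (o + 3)*(o^4 - 21*o^2 - 20*o) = (o - 5)*(o + 3)*(o^3 + 5*o^2 + 4*o) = (o - 5)*(o + 3)*(o + 4)*(o^2 + o) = (o - 5)*(o + 1)*(o + 3)*(o + 4)*(o)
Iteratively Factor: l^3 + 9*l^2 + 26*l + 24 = (l + 2)*(l^2 + 7*l + 12) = (l + 2)*(l + 3)*(l + 4)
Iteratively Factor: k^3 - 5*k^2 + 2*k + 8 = (k - 2)*(k^2 - 3*k - 4) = (k - 2)*(k + 1)*(k - 4)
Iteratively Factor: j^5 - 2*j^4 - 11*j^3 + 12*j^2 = (j)*(j^4 - 2*j^3 - 11*j^2 + 12*j) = j*(j + 3)*(j^3 - 5*j^2 + 4*j) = j*(j - 4)*(j + 3)*(j^2 - j) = j^2*(j - 4)*(j + 3)*(j - 1)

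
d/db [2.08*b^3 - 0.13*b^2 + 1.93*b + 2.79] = 6.24*b^2 - 0.26*b + 1.93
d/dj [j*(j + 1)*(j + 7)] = 3*j^2 + 16*j + 7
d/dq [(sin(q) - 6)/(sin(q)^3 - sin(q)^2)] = (19*sin(q) + cos(2*q) - 13)*cos(q)/((sin(q) - 1)^2*sin(q)^3)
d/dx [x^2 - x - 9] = 2*x - 1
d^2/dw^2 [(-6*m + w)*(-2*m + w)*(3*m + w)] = -10*m + 6*w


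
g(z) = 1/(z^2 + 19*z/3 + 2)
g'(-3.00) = -0.00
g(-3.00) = -0.12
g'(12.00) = 0.00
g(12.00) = 0.00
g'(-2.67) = -0.02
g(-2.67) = -0.13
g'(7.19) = -0.00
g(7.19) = 0.01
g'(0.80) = -0.13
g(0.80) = 0.13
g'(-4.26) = 0.05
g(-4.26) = -0.15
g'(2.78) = -0.02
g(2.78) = 0.04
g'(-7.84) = 0.05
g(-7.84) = 0.07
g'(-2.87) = -0.01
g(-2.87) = -0.13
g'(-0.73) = -1.12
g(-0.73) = -0.48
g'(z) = (-2*z - 19/3)/(z^2 + 19*z/3 + 2)^2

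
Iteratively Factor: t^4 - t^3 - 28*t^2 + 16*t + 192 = (t - 4)*(t^3 + 3*t^2 - 16*t - 48) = (t - 4)*(t + 4)*(t^2 - t - 12) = (t - 4)^2*(t + 4)*(t + 3)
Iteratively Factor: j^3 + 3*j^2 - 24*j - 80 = (j - 5)*(j^2 + 8*j + 16) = (j - 5)*(j + 4)*(j + 4)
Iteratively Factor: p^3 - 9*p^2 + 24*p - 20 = (p - 2)*(p^2 - 7*p + 10) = (p - 2)^2*(p - 5)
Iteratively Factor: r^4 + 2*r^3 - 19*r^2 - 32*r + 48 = (r - 1)*(r^3 + 3*r^2 - 16*r - 48) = (r - 1)*(r + 4)*(r^2 - r - 12) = (r - 4)*(r - 1)*(r + 4)*(r + 3)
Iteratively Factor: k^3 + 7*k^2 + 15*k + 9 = (k + 3)*(k^2 + 4*k + 3) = (k + 3)^2*(k + 1)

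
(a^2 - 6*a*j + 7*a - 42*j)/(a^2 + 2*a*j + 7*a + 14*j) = (a - 6*j)/(a + 2*j)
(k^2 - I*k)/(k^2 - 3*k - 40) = k*(-k + I)/(-k^2 + 3*k + 40)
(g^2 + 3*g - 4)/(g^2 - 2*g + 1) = (g + 4)/(g - 1)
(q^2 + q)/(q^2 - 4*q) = (q + 1)/(q - 4)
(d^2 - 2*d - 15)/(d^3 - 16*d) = (d^2 - 2*d - 15)/(d*(d^2 - 16))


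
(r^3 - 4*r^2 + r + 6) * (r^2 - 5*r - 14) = r^5 - 9*r^4 + 7*r^3 + 57*r^2 - 44*r - 84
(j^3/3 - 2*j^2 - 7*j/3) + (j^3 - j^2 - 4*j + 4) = 4*j^3/3 - 3*j^2 - 19*j/3 + 4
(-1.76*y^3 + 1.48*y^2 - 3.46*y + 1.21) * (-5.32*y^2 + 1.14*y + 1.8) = 9.3632*y^5 - 9.88*y^4 + 16.9264*y^3 - 7.7176*y^2 - 4.8486*y + 2.178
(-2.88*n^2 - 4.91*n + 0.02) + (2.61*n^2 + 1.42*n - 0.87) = -0.27*n^2 - 3.49*n - 0.85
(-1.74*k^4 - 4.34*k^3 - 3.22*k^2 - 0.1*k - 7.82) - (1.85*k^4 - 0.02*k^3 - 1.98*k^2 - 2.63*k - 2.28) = -3.59*k^4 - 4.32*k^3 - 1.24*k^2 + 2.53*k - 5.54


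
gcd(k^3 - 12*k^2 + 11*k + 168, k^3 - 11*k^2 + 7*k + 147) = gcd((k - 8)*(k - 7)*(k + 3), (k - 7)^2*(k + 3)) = k^2 - 4*k - 21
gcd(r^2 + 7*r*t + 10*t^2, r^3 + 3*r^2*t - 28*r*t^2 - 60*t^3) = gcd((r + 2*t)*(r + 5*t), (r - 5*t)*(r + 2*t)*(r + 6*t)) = r + 2*t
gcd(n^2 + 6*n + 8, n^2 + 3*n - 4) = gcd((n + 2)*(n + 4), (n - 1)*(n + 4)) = n + 4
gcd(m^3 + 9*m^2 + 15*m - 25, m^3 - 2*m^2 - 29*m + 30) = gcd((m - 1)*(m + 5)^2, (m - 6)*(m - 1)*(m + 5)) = m^2 + 4*m - 5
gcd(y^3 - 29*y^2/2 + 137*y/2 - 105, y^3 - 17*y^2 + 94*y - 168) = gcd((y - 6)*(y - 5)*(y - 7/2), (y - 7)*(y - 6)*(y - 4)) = y - 6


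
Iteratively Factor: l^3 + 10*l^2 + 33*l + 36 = (l + 3)*(l^2 + 7*l + 12) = (l + 3)*(l + 4)*(l + 3)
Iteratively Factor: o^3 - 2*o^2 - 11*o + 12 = (o - 1)*(o^2 - o - 12) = (o - 4)*(o - 1)*(o + 3)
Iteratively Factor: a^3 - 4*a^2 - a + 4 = (a - 1)*(a^2 - 3*a - 4) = (a - 1)*(a + 1)*(a - 4)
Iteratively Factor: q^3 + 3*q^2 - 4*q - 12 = (q - 2)*(q^2 + 5*q + 6) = (q - 2)*(q + 3)*(q + 2)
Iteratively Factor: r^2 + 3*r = (r)*(r + 3)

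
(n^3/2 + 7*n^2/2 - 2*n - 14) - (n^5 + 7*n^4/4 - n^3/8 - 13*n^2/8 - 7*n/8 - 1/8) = -n^5 - 7*n^4/4 + 5*n^3/8 + 41*n^2/8 - 9*n/8 - 111/8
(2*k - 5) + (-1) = 2*k - 6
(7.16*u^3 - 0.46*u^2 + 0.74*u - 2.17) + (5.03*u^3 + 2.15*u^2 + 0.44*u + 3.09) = 12.19*u^3 + 1.69*u^2 + 1.18*u + 0.92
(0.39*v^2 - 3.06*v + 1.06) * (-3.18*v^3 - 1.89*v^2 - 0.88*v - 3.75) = -1.2402*v^5 + 8.9937*v^4 + 2.0694*v^3 - 0.7731*v^2 + 10.5422*v - 3.975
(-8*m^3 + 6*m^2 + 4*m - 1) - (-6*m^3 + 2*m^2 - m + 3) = -2*m^3 + 4*m^2 + 5*m - 4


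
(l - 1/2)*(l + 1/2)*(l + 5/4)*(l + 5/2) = l^4 + 15*l^3/4 + 23*l^2/8 - 15*l/16 - 25/32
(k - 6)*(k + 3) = k^2 - 3*k - 18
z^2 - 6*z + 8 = (z - 4)*(z - 2)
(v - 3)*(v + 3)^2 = v^3 + 3*v^2 - 9*v - 27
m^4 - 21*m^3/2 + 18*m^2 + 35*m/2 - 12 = (m - 8)*(m - 3)*(m - 1/2)*(m + 1)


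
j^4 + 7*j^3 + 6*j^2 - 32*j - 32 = (j - 2)*(j + 1)*(j + 4)^2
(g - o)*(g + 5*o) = g^2 + 4*g*o - 5*o^2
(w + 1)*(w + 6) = w^2 + 7*w + 6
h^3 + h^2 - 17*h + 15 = (h - 3)*(h - 1)*(h + 5)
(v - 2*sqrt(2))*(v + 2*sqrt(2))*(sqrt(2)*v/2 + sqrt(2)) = sqrt(2)*v^3/2 + sqrt(2)*v^2 - 4*sqrt(2)*v - 8*sqrt(2)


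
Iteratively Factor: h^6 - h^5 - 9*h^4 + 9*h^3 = (h - 3)*(h^5 + 2*h^4 - 3*h^3) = h*(h - 3)*(h^4 + 2*h^3 - 3*h^2) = h*(h - 3)*(h + 3)*(h^3 - h^2) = h^2*(h - 3)*(h + 3)*(h^2 - h) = h^3*(h - 3)*(h + 3)*(h - 1)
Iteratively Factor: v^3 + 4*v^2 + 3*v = (v + 3)*(v^2 + v) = v*(v + 3)*(v + 1)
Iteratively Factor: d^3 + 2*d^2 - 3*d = (d)*(d^2 + 2*d - 3) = d*(d + 3)*(d - 1)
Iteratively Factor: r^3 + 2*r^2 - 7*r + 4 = (r - 1)*(r^2 + 3*r - 4) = (r - 1)*(r + 4)*(r - 1)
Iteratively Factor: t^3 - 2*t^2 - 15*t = (t + 3)*(t^2 - 5*t) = t*(t + 3)*(t - 5)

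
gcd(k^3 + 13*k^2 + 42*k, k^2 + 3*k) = k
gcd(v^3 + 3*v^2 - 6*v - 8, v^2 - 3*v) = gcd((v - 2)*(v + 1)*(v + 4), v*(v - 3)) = 1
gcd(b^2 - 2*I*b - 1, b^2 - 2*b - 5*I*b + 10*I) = 1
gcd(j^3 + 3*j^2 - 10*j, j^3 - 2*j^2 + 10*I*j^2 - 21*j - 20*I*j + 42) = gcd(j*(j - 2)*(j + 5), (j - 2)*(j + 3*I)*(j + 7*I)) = j - 2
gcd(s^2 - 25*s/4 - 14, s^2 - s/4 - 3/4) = 1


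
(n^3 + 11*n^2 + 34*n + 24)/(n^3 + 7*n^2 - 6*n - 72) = (n + 1)/(n - 3)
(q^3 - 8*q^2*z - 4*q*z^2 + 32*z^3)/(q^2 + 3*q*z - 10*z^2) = (q^2 - 6*q*z - 16*z^2)/(q + 5*z)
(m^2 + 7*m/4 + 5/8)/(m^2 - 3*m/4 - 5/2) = (m + 1/2)/(m - 2)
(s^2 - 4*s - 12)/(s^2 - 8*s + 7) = (s^2 - 4*s - 12)/(s^2 - 8*s + 7)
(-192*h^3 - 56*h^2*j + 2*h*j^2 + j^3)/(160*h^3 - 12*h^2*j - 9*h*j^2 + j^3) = (-6*h - j)/(5*h - j)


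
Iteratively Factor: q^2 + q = (q)*(q + 1)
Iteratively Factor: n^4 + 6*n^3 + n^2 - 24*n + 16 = (n + 4)*(n^3 + 2*n^2 - 7*n + 4) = (n - 1)*(n + 4)*(n^2 + 3*n - 4) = (n - 1)^2*(n + 4)*(n + 4)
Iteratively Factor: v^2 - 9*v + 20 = (v - 4)*(v - 5)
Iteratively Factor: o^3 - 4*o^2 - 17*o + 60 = (o - 5)*(o^2 + o - 12) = (o - 5)*(o - 3)*(o + 4)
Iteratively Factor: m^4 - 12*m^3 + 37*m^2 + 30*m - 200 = (m + 2)*(m^3 - 14*m^2 + 65*m - 100) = (m - 5)*(m + 2)*(m^2 - 9*m + 20) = (m - 5)^2*(m + 2)*(m - 4)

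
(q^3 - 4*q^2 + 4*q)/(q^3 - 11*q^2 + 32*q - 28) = q/(q - 7)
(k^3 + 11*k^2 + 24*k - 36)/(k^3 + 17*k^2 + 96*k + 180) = (k - 1)/(k + 5)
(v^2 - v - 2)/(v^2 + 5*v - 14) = (v + 1)/(v + 7)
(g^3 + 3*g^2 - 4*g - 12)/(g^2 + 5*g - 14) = (g^2 + 5*g + 6)/(g + 7)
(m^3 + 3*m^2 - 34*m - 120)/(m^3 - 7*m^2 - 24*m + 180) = (m + 4)/(m - 6)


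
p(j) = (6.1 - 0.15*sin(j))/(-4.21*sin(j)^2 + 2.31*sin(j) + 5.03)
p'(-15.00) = 12.07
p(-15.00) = 3.55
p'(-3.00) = 1.03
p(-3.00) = 1.32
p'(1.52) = 0.18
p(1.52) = 1.90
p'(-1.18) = -48.19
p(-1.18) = -8.85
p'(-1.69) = 3.95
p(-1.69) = -4.42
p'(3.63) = 3.79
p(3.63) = 2.04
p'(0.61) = 0.48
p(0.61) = 1.21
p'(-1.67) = 3.19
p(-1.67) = -4.35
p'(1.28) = 0.85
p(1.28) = 1.76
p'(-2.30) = 38.17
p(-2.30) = 6.43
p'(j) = (6.1 - 0.15*sin(j))*(8.42*sin(j)*cos(j) - 2.31*cos(j))/(-4.21*sin(j)^2 + 2.31*sin(j) + 5.03)^2 - 0.15*cos(j)/(-4.21*sin(j)^2 + 2.31*sin(j) + 5.03) = (-0.6315*sin(j)^2 + 51.362*sin(j) - 14.8455)*cos(j)/(17.7241*sin(j)^4 - 19.4502*sin(j)^3 - 37.0165*sin(j)^2 + 23.2386*sin(j) + 25.3009)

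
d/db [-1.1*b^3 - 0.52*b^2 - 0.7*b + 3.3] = -3.3*b^2 - 1.04*b - 0.7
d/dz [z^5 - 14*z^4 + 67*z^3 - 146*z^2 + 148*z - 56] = 5*z^4 - 56*z^3 + 201*z^2 - 292*z + 148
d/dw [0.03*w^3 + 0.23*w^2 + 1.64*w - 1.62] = 0.09*w^2 + 0.46*w + 1.64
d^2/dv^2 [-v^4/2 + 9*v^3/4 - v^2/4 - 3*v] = -6*v^2 + 27*v/2 - 1/2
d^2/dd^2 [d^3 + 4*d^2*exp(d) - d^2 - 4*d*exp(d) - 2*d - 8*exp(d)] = 4*d^2*exp(d) + 12*d*exp(d) + 6*d - 8*exp(d) - 2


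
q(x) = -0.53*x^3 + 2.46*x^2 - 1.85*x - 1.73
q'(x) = -1.59*x^2 + 4.92*x - 1.85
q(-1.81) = 12.82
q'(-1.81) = -15.96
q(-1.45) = 7.74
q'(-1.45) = -12.33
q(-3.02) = 40.89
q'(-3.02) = -31.21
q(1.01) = -1.64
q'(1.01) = 1.50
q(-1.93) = 14.81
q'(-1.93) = -17.27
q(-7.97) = 437.59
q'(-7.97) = -142.06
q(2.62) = 0.78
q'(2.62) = 0.13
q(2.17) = 0.42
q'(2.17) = 1.34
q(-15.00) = 2368.27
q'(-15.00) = -433.40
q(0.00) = -1.73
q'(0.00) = -1.85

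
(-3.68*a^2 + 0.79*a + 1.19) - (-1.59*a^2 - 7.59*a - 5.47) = -2.09*a^2 + 8.38*a + 6.66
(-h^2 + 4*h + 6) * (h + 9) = -h^3 - 5*h^2 + 42*h + 54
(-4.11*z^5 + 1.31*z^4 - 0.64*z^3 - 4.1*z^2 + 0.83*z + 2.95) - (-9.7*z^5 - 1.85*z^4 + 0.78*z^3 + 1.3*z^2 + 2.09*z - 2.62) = 5.59*z^5 + 3.16*z^4 - 1.42*z^3 - 5.4*z^2 - 1.26*z + 5.57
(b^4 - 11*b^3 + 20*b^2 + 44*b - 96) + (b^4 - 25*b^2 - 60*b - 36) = 2*b^4 - 11*b^3 - 5*b^2 - 16*b - 132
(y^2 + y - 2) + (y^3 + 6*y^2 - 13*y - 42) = y^3 + 7*y^2 - 12*y - 44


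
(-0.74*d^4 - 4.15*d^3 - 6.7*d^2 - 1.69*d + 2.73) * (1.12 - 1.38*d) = 1.0212*d^5 + 4.8982*d^4 + 4.598*d^3 - 5.1718*d^2 - 5.6602*d + 3.0576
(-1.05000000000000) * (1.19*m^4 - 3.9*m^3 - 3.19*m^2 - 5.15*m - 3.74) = -1.2495*m^4 + 4.095*m^3 + 3.3495*m^2 + 5.4075*m + 3.927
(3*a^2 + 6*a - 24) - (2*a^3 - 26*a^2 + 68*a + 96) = -2*a^3 + 29*a^2 - 62*a - 120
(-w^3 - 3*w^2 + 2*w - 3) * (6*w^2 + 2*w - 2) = -6*w^5 - 20*w^4 + 8*w^3 - 8*w^2 - 10*w + 6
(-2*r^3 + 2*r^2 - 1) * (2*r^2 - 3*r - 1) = -4*r^5 + 10*r^4 - 4*r^3 - 4*r^2 + 3*r + 1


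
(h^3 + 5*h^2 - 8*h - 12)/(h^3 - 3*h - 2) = (h + 6)/(h + 1)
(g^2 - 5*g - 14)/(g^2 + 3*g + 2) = (g - 7)/(g + 1)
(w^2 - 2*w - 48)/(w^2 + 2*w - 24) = (w - 8)/(w - 4)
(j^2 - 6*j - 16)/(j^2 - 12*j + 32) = (j + 2)/(j - 4)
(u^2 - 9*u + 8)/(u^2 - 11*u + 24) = (u - 1)/(u - 3)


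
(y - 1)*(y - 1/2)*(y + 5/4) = y^3 - y^2/4 - 11*y/8 + 5/8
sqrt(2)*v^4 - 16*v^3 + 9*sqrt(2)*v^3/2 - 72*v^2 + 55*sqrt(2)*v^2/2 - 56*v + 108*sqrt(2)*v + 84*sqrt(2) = (v + 7/2)*(v - 6*sqrt(2))*(v - 2*sqrt(2))*(sqrt(2)*v + sqrt(2))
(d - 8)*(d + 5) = d^2 - 3*d - 40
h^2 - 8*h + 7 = (h - 7)*(h - 1)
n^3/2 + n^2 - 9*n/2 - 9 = (n/2 + 1)*(n - 3)*(n + 3)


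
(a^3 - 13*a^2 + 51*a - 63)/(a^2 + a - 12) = (a^2 - 10*a + 21)/(a + 4)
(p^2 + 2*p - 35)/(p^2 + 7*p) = (p - 5)/p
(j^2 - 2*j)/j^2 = (j - 2)/j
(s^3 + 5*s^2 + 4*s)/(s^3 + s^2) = (s + 4)/s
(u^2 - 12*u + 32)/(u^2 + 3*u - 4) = (u^2 - 12*u + 32)/(u^2 + 3*u - 4)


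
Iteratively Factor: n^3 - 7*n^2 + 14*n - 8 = (n - 4)*(n^2 - 3*n + 2) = (n - 4)*(n - 2)*(n - 1)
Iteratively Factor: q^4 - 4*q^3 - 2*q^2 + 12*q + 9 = (q + 1)*(q^3 - 5*q^2 + 3*q + 9) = (q + 1)^2*(q^2 - 6*q + 9) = (q - 3)*(q + 1)^2*(q - 3)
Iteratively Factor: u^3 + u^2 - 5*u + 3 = (u - 1)*(u^2 + 2*u - 3) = (u - 1)*(u + 3)*(u - 1)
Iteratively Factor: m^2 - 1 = (m - 1)*(m + 1)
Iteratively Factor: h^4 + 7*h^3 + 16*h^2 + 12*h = (h + 2)*(h^3 + 5*h^2 + 6*h) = (h + 2)^2*(h^2 + 3*h) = (h + 2)^2*(h + 3)*(h)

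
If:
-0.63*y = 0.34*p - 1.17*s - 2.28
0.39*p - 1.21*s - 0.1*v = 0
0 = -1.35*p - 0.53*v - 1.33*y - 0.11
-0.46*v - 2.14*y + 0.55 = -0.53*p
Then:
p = 5.31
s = 4.88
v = -38.39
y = 9.82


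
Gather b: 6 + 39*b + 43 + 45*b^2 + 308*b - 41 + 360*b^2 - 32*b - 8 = 405*b^2 + 315*b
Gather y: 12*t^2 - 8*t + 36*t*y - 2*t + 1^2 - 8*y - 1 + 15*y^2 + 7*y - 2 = 12*t^2 - 10*t + 15*y^2 + y*(36*t - 1) - 2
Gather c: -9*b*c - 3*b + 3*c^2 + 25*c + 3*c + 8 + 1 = -3*b + 3*c^2 + c*(28 - 9*b) + 9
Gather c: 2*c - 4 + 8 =2*c + 4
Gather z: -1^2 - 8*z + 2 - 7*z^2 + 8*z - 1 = -7*z^2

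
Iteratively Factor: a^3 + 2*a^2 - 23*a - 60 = (a + 4)*(a^2 - 2*a - 15) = (a - 5)*(a + 4)*(a + 3)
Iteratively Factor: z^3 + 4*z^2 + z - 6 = (z - 1)*(z^2 + 5*z + 6) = (z - 1)*(z + 2)*(z + 3)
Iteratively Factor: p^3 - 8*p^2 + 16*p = (p - 4)*(p^2 - 4*p) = p*(p - 4)*(p - 4)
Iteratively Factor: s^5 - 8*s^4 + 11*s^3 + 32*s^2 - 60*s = (s - 2)*(s^4 - 6*s^3 - s^2 + 30*s) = (s - 5)*(s - 2)*(s^3 - s^2 - 6*s) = (s - 5)*(s - 2)*(s + 2)*(s^2 - 3*s) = (s - 5)*(s - 3)*(s - 2)*(s + 2)*(s)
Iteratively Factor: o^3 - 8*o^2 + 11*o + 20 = (o - 4)*(o^2 - 4*o - 5) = (o - 4)*(o + 1)*(o - 5)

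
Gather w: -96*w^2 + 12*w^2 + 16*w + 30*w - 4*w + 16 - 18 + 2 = -84*w^2 + 42*w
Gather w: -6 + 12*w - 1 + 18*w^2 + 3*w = 18*w^2 + 15*w - 7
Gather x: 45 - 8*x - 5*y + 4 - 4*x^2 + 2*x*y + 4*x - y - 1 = -4*x^2 + x*(2*y - 4) - 6*y + 48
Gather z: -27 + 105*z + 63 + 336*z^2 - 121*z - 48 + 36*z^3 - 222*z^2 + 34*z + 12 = 36*z^3 + 114*z^2 + 18*z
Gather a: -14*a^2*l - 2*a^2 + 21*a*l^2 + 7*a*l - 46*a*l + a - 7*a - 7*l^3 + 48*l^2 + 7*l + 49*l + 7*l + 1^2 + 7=a^2*(-14*l - 2) + a*(21*l^2 - 39*l - 6) - 7*l^3 + 48*l^2 + 63*l + 8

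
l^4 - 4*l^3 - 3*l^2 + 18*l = l*(l - 3)^2*(l + 2)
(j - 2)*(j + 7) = j^2 + 5*j - 14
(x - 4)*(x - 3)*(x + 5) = x^3 - 2*x^2 - 23*x + 60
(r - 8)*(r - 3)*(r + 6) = r^3 - 5*r^2 - 42*r + 144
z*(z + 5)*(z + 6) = z^3 + 11*z^2 + 30*z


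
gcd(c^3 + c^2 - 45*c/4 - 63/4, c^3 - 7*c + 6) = c + 3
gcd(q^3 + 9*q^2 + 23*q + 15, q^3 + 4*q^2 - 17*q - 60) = q^2 + 8*q + 15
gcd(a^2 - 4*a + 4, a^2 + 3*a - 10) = a - 2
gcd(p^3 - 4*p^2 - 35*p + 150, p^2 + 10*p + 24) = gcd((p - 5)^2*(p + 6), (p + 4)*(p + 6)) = p + 6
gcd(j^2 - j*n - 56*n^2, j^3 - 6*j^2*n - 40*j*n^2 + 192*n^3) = j - 8*n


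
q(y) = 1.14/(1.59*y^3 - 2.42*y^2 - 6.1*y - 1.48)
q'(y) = 1.14*(-4.77*y^2 + 4.84*y + 6.1)/(1.59*y^3 - 2.42*y^2 - 6.1*y - 1.48)^2 = (-5.4378*y^2 + 5.5176*y + 6.954)/(-1.59*y^3 + 2.42*y^2 + 6.1*y + 1.48)^2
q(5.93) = 0.01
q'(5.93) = -0.00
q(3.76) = 0.04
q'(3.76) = -0.07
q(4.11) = 0.03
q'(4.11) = -0.03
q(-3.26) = -0.02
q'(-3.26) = -0.02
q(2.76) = -0.34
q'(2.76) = -1.74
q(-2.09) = -0.08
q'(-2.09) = -0.15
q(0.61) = -0.20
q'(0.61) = 0.25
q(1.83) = -0.10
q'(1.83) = -0.01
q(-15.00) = -0.00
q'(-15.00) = -0.00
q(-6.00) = -0.00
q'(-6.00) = -0.00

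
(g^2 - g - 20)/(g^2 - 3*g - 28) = (g - 5)/(g - 7)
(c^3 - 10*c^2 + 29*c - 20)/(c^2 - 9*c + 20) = c - 1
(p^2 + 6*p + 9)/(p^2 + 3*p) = (p + 3)/p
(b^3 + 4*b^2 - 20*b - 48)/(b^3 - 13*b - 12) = (b^2 + 8*b + 12)/(b^2 + 4*b + 3)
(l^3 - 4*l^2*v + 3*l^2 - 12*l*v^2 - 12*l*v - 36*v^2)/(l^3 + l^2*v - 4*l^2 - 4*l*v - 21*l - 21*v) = (l^2 - 4*l*v - 12*v^2)/(l^2 + l*v - 7*l - 7*v)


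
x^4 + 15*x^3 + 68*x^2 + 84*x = x*(x + 2)*(x + 6)*(x + 7)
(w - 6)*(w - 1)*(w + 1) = w^3 - 6*w^2 - w + 6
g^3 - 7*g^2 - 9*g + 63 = (g - 7)*(g - 3)*(g + 3)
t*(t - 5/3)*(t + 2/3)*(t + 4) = t^4 + 3*t^3 - 46*t^2/9 - 40*t/9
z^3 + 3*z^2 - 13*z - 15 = (z - 3)*(z + 1)*(z + 5)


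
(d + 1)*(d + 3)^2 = d^3 + 7*d^2 + 15*d + 9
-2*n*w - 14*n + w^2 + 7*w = (-2*n + w)*(w + 7)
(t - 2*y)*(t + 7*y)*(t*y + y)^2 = t^4*y^2 + 5*t^3*y^3 + 2*t^3*y^2 - 14*t^2*y^4 + 10*t^2*y^3 + t^2*y^2 - 28*t*y^4 + 5*t*y^3 - 14*y^4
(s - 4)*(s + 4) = s^2 - 16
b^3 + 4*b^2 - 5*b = b*(b - 1)*(b + 5)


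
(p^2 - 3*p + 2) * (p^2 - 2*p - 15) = p^4 - 5*p^3 - 7*p^2 + 41*p - 30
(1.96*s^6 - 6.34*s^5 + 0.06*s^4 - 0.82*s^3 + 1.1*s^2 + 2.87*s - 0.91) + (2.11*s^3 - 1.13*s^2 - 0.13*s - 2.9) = 1.96*s^6 - 6.34*s^5 + 0.06*s^4 + 1.29*s^3 - 0.0299999999999998*s^2 + 2.74*s - 3.81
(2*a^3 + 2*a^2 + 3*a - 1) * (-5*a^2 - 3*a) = -10*a^5 - 16*a^4 - 21*a^3 - 4*a^2 + 3*a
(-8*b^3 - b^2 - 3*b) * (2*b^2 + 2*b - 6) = -16*b^5 - 18*b^4 + 40*b^3 + 18*b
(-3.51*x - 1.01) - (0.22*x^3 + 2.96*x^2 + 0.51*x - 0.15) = -0.22*x^3 - 2.96*x^2 - 4.02*x - 0.86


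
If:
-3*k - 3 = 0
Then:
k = -1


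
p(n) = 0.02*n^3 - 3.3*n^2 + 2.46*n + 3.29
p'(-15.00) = 114.96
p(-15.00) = -843.61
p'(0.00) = 2.46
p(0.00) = 3.29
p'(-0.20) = 3.78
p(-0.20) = 2.67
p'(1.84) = -9.48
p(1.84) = -3.23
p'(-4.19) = 31.17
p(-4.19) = -66.42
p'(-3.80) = 28.41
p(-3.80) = -54.81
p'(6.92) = -40.34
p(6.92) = -131.08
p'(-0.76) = 7.51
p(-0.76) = -0.49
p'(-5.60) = 41.30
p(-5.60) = -117.49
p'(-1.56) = 12.90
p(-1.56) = -8.65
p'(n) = 0.06*n^2 - 6.6*n + 2.46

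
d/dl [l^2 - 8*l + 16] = 2*l - 8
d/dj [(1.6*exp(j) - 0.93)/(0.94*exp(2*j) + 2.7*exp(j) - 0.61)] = (-1.504*exp(2*j) + 1.7484*exp(j) + 1.535)*exp(j)/(0.8836*exp(4*j) + 5.076*exp(3*j) + 6.1432*exp(2*j) - 3.294*exp(j) + 0.3721)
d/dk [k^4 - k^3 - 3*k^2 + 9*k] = 4*k^3 - 3*k^2 - 6*k + 9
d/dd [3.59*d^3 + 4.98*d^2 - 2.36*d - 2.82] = 10.77*d^2 + 9.96*d - 2.36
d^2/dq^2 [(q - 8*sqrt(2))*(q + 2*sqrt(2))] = 2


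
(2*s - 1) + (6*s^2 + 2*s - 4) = 6*s^2 + 4*s - 5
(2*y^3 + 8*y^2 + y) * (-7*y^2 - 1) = -14*y^5 - 56*y^4 - 9*y^3 - 8*y^2 - y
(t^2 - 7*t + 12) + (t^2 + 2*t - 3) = 2*t^2 - 5*t + 9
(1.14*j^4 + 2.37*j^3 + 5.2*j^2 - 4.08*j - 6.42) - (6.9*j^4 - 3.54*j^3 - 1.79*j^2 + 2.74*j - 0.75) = -5.76*j^4 + 5.91*j^3 + 6.99*j^2 - 6.82*j - 5.67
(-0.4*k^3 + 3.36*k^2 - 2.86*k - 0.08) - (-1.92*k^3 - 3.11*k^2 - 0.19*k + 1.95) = 1.52*k^3 + 6.47*k^2 - 2.67*k - 2.03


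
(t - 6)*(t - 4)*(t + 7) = t^3 - 3*t^2 - 46*t + 168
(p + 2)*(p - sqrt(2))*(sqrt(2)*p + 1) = sqrt(2)*p^3 - p^2 + 2*sqrt(2)*p^2 - 2*p - sqrt(2)*p - 2*sqrt(2)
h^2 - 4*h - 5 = (h - 5)*(h + 1)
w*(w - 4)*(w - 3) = w^3 - 7*w^2 + 12*w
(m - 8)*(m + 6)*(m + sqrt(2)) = m^3 - 2*m^2 + sqrt(2)*m^2 - 48*m - 2*sqrt(2)*m - 48*sqrt(2)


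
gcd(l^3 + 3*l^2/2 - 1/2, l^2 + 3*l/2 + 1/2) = l + 1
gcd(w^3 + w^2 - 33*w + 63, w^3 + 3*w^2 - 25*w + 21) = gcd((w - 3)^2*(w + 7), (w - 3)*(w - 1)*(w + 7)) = w^2 + 4*w - 21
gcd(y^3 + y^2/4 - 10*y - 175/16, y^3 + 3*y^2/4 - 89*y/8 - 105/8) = y^2 - 9*y/4 - 35/8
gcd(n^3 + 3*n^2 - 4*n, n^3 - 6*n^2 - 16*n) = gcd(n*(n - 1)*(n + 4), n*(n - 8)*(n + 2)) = n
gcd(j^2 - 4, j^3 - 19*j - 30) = j + 2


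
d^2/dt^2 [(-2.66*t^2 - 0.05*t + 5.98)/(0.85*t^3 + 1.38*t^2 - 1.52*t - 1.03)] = (-3.84370000000001*t^6 - 0.216750000000019*t^5 + 30.87438*t^4 + 68.150148*t^3 - 1.23793200000001*t^2 - 44.275368*t + 39.1449)/(0.614125*t^9 + 2.99115*t^8 + 1.56162*t^7 - 10.302213*t^6 - 10.041684*t^5 + 11.66502*t^4 + 12.156655*t^3 - 2.74701*t^2 - 4.837704*t - 1.092727)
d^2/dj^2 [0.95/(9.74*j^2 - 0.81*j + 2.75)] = (-180.24844*j^2 + 14.98986*j + 0.95*(19.48*j - 0.81)*(38.96*j - 1.62) - 50.8915)/(9.74*j^2 - 0.81*j + 2.75)^3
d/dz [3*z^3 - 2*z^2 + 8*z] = 9*z^2 - 4*z + 8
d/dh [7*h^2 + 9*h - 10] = 14*h + 9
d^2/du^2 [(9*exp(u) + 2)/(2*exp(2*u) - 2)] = (9*exp(4*u) + 8*exp(3*u) + 54*exp(2*u) + 8*exp(u) + 9)*exp(u)/(2*(exp(6*u) - 3*exp(4*u) + 3*exp(2*u) - 1))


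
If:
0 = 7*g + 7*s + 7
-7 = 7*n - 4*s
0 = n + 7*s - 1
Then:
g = -67/53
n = -45/53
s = 14/53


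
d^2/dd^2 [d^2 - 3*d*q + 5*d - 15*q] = 2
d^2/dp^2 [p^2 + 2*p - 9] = 2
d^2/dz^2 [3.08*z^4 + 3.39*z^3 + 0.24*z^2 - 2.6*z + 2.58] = 36.96*z^2 + 20.34*z + 0.48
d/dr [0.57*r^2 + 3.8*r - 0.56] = 1.14*r + 3.8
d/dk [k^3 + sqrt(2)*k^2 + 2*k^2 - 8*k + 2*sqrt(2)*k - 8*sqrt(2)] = 3*k^2 + 2*sqrt(2)*k + 4*k - 8 + 2*sqrt(2)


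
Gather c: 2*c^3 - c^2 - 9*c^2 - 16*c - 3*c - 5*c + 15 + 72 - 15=2*c^3 - 10*c^2 - 24*c + 72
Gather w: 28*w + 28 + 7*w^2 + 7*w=7*w^2 + 35*w + 28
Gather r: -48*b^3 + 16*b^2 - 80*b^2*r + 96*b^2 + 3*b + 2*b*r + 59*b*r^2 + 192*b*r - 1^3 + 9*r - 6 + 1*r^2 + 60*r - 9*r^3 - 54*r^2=-48*b^3 + 112*b^2 + 3*b - 9*r^3 + r^2*(59*b - 53) + r*(-80*b^2 + 194*b + 69) - 7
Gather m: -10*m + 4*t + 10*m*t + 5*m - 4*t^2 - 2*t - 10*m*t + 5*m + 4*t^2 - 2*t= 0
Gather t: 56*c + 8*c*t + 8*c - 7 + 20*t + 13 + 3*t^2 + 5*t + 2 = 64*c + 3*t^2 + t*(8*c + 25) + 8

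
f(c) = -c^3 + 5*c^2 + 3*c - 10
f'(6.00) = -45.00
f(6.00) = -28.00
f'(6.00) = -45.00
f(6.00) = -28.00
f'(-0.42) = -1.73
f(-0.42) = -10.30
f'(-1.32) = -15.43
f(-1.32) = -2.95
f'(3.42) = 2.11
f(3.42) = 18.74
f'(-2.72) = -46.40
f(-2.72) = 38.96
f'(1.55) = 11.29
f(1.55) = 2.94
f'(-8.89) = -323.00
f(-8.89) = 1061.09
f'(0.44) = 6.82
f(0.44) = -7.80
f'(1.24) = 10.79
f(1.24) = -0.50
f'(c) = -3*c^2 + 10*c + 3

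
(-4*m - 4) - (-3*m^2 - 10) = 3*m^2 - 4*m + 6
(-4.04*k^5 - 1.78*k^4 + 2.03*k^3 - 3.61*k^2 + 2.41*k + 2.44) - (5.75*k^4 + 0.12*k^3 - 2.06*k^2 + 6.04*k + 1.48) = -4.04*k^5 - 7.53*k^4 + 1.91*k^3 - 1.55*k^2 - 3.63*k + 0.96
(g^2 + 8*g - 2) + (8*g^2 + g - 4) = 9*g^2 + 9*g - 6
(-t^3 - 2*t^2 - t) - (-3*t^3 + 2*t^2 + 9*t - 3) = 2*t^3 - 4*t^2 - 10*t + 3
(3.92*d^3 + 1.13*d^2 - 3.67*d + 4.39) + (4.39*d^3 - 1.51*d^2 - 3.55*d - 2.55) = 8.31*d^3 - 0.38*d^2 - 7.22*d + 1.84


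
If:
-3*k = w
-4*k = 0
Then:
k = 0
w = 0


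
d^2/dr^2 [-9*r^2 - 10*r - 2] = -18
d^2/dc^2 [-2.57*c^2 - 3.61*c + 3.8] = -5.14000000000000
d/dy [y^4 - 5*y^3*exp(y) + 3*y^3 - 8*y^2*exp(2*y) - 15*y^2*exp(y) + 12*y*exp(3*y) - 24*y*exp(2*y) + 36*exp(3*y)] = -5*y^3*exp(y) + 4*y^3 - 16*y^2*exp(2*y) - 30*y^2*exp(y) + 9*y^2 + 36*y*exp(3*y) - 64*y*exp(2*y) - 30*y*exp(y) + 120*exp(3*y) - 24*exp(2*y)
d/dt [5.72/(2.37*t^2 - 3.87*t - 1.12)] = (22.1364 - 27.1128*t)/(-2.37*t^2 + 3.87*t + 1.12)^2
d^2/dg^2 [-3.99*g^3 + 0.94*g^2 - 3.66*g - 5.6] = 1.88 - 23.94*g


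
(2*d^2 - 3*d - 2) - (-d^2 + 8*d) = 3*d^2 - 11*d - 2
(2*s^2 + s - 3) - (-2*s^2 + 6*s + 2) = 4*s^2 - 5*s - 5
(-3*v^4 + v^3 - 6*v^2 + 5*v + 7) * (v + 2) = -3*v^5 - 5*v^4 - 4*v^3 - 7*v^2 + 17*v + 14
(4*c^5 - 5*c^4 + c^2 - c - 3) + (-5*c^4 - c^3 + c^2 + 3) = 4*c^5 - 10*c^4 - c^3 + 2*c^2 - c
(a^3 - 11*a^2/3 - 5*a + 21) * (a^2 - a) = a^5 - 14*a^4/3 - 4*a^3/3 + 26*a^2 - 21*a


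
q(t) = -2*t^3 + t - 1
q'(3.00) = -53.00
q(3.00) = -52.00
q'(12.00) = -863.00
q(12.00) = -3445.00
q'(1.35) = -9.94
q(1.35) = -4.57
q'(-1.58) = -13.98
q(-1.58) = 5.31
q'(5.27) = -165.64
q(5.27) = -288.46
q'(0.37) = 0.18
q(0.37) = -0.73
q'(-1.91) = -20.89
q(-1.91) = 11.03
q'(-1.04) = -5.49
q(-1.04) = 0.21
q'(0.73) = -2.20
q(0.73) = -1.05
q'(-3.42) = -69.18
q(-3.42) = 75.58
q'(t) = 1 - 6*t^2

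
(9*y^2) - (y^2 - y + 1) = 8*y^2 + y - 1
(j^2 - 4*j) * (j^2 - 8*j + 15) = j^4 - 12*j^3 + 47*j^2 - 60*j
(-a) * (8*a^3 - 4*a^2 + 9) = -8*a^4 + 4*a^3 - 9*a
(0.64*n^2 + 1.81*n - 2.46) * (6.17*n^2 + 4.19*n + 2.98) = 3.9488*n^4 + 13.8493*n^3 - 5.6871*n^2 - 4.9136*n - 7.3308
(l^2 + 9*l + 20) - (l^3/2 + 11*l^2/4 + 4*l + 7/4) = -l^3/2 - 7*l^2/4 + 5*l + 73/4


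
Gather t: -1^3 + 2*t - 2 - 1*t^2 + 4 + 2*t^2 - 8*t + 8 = t^2 - 6*t + 9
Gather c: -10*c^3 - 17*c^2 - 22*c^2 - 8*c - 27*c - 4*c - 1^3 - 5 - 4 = -10*c^3 - 39*c^2 - 39*c - 10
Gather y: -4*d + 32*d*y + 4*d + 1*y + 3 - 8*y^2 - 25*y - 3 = -8*y^2 + y*(32*d - 24)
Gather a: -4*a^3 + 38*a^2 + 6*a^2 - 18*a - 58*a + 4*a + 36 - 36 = -4*a^3 + 44*a^2 - 72*a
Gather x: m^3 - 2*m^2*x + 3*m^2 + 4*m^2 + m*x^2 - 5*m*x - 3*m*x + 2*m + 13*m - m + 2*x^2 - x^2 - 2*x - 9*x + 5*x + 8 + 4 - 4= m^3 + 7*m^2 + 14*m + x^2*(m + 1) + x*(-2*m^2 - 8*m - 6) + 8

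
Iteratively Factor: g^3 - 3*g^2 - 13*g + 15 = (g - 5)*(g^2 + 2*g - 3) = (g - 5)*(g + 3)*(g - 1)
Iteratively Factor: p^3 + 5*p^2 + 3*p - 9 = (p - 1)*(p^2 + 6*p + 9) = (p - 1)*(p + 3)*(p + 3)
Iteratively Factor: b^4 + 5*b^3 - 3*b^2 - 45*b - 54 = (b - 3)*(b^3 + 8*b^2 + 21*b + 18) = (b - 3)*(b + 2)*(b^2 + 6*b + 9) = (b - 3)*(b + 2)*(b + 3)*(b + 3)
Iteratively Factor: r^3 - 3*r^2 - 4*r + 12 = (r + 2)*(r^2 - 5*r + 6) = (r - 3)*(r + 2)*(r - 2)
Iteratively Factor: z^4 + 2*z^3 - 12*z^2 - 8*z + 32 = (z - 2)*(z^3 + 4*z^2 - 4*z - 16) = (z - 2)*(z + 2)*(z^2 + 2*z - 8) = (z - 2)*(z + 2)*(z + 4)*(z - 2)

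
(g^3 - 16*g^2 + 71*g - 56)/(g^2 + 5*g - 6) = (g^2 - 15*g + 56)/(g + 6)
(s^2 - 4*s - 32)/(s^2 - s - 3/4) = 4*(-s^2 + 4*s + 32)/(-4*s^2 + 4*s + 3)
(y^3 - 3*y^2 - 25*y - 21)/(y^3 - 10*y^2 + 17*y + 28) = (y + 3)/(y - 4)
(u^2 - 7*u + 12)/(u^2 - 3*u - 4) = (u - 3)/(u + 1)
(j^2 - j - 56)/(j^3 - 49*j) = (j - 8)/(j*(j - 7))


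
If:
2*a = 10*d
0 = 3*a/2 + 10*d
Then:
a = 0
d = 0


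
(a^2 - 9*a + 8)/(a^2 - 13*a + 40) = (a - 1)/(a - 5)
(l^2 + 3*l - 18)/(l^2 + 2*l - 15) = (l + 6)/(l + 5)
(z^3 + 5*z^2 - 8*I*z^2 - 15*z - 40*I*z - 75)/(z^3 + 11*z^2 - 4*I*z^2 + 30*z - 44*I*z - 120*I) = (z^2 - 8*I*z - 15)/(z^2 + z*(6 - 4*I) - 24*I)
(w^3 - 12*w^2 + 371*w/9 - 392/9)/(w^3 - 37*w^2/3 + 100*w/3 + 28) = (9*w^2 - 45*w + 56)/(3*(3*w^2 - 16*w - 12))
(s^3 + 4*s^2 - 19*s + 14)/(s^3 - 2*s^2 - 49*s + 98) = (s - 1)/(s - 7)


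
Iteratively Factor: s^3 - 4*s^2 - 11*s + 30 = (s - 5)*(s^2 + s - 6) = (s - 5)*(s + 3)*(s - 2)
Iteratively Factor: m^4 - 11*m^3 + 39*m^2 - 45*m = (m - 5)*(m^3 - 6*m^2 + 9*m) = m*(m - 5)*(m^2 - 6*m + 9) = m*(m - 5)*(m - 3)*(m - 3)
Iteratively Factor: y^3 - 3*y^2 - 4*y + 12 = (y - 3)*(y^2 - 4) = (y - 3)*(y - 2)*(y + 2)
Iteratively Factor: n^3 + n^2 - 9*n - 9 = (n + 3)*(n^2 - 2*n - 3) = (n - 3)*(n + 3)*(n + 1)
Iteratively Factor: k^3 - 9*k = (k)*(k^2 - 9) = k*(k + 3)*(k - 3)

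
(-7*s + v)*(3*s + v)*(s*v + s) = -21*s^3*v - 21*s^3 - 4*s^2*v^2 - 4*s^2*v + s*v^3 + s*v^2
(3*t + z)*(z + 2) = 3*t*z + 6*t + z^2 + 2*z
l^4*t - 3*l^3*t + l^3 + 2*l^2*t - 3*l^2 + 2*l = l*(l - 2)*(l - 1)*(l*t + 1)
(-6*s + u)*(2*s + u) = -12*s^2 - 4*s*u + u^2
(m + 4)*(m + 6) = m^2 + 10*m + 24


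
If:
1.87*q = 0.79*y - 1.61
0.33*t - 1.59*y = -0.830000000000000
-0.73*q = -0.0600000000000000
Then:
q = 0.08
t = 8.24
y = 2.23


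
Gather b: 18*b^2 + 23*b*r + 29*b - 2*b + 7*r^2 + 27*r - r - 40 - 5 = 18*b^2 + b*(23*r + 27) + 7*r^2 + 26*r - 45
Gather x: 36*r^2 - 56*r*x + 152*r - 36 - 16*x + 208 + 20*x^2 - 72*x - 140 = 36*r^2 + 152*r + 20*x^2 + x*(-56*r - 88) + 32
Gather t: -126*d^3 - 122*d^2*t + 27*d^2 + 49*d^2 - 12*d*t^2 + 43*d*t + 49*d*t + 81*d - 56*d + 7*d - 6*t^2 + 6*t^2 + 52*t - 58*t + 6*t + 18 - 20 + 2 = -126*d^3 + 76*d^2 - 12*d*t^2 + 32*d + t*(-122*d^2 + 92*d)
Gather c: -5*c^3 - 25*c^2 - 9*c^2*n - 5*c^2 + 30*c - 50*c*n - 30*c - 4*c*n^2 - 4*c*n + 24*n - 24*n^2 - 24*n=-5*c^3 + c^2*(-9*n - 30) + c*(-4*n^2 - 54*n) - 24*n^2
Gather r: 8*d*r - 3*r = r*(8*d - 3)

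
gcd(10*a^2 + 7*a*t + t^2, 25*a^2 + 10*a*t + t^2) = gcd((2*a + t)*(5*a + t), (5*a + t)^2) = 5*a + t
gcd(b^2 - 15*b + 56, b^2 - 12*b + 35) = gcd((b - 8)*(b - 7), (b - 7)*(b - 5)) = b - 7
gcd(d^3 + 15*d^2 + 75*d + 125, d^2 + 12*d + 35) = d + 5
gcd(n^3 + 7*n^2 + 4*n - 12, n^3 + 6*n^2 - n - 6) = n^2 + 5*n - 6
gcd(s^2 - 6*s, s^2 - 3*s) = s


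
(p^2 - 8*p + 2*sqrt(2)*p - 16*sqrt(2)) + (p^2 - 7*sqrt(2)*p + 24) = 2*p^2 - 8*p - 5*sqrt(2)*p - 16*sqrt(2) + 24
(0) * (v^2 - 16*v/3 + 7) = 0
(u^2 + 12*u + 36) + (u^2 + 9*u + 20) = 2*u^2 + 21*u + 56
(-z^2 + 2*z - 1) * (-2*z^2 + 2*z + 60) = 2*z^4 - 6*z^3 - 54*z^2 + 118*z - 60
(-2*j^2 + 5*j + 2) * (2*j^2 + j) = -4*j^4 + 8*j^3 + 9*j^2 + 2*j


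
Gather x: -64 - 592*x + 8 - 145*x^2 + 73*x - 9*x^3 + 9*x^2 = -9*x^3 - 136*x^2 - 519*x - 56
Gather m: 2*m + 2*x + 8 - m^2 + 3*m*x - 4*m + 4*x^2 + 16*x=-m^2 + m*(3*x - 2) + 4*x^2 + 18*x + 8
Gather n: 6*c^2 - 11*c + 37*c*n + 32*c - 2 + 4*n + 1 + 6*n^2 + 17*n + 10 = 6*c^2 + 21*c + 6*n^2 + n*(37*c + 21) + 9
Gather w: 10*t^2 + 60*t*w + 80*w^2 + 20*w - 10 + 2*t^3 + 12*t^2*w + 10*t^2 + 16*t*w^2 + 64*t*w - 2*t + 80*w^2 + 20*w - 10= 2*t^3 + 20*t^2 - 2*t + w^2*(16*t + 160) + w*(12*t^2 + 124*t + 40) - 20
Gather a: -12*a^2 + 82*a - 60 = -12*a^2 + 82*a - 60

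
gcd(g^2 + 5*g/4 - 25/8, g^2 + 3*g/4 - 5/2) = g - 5/4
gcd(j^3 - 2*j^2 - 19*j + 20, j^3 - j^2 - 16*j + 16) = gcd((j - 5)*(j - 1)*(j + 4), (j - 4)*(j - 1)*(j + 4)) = j^2 + 3*j - 4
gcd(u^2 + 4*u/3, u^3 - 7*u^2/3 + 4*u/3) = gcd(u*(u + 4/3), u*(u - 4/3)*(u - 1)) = u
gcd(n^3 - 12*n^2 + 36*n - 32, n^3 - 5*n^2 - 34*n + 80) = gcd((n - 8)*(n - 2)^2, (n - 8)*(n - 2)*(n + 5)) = n^2 - 10*n + 16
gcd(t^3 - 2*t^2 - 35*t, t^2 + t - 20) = t + 5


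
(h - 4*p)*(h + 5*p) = h^2 + h*p - 20*p^2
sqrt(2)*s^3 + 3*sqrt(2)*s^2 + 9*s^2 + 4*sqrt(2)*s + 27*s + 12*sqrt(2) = (s + 3)*(s + 4*sqrt(2))*(sqrt(2)*s + 1)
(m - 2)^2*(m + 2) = m^3 - 2*m^2 - 4*m + 8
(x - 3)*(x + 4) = x^2 + x - 12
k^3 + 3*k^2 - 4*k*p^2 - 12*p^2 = (k + 3)*(k - 2*p)*(k + 2*p)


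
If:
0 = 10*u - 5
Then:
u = 1/2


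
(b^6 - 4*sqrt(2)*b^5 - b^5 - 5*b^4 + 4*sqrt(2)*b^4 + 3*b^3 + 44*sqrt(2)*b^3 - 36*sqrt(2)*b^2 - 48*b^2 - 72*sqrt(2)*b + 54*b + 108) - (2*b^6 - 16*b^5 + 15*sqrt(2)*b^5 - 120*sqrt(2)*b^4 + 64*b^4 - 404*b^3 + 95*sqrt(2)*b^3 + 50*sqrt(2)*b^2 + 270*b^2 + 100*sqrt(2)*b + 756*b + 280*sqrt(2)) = -b^6 - 19*sqrt(2)*b^5 + 15*b^5 - 69*b^4 + 124*sqrt(2)*b^4 - 51*sqrt(2)*b^3 + 407*b^3 - 318*b^2 - 86*sqrt(2)*b^2 - 702*b - 172*sqrt(2)*b - 280*sqrt(2) + 108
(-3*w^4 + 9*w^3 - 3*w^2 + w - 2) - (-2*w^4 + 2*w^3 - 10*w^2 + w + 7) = -w^4 + 7*w^3 + 7*w^2 - 9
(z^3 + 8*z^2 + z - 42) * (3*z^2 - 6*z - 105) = 3*z^5 + 18*z^4 - 150*z^3 - 972*z^2 + 147*z + 4410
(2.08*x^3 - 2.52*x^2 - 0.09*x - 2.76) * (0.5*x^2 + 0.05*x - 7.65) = 1.04*x^5 - 1.156*x^4 - 16.083*x^3 + 17.8935*x^2 + 0.5505*x + 21.114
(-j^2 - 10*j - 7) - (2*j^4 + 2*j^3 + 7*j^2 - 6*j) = -2*j^4 - 2*j^3 - 8*j^2 - 4*j - 7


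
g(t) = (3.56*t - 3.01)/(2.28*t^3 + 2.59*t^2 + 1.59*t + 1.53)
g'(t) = (3.56*t - 3.01)*(-6.84*t^2 - 5.18*t - 1.59)/(2.28*t^3 + 2.59*t^2 + 1.59*t + 1.53)^2 + 3.56/(2.28*t^3 + 2.59*t^2 + 1.59*t + 1.53) = (-16.2336*t^3 + 11.368*t^2 + 15.5918*t + 10.2327)/(5.1984*t^6 + 11.8104*t^5 + 13.9585*t^4 + 15.213*t^3 + 10.4535*t^2 + 4.8654*t + 2.3409)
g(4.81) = 0.04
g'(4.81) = -0.01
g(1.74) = 0.13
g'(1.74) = -0.02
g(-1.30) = 6.53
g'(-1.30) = 32.81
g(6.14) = 0.03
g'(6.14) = -0.01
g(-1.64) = 2.12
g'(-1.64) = 5.00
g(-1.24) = 9.21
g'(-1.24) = 60.49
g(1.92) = 0.13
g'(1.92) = -0.04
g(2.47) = 0.10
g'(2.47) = -0.04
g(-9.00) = 0.02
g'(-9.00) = 0.01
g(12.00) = 0.01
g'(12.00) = -0.00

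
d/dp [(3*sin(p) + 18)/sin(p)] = -18*cos(p)/sin(p)^2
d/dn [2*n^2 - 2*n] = 4*n - 2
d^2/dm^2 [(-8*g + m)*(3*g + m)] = 2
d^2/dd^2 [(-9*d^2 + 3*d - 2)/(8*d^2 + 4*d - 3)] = 2*(480*d^3 - 1032*d^2 + 24*d - 125)/(512*d^6 + 768*d^5 - 192*d^4 - 512*d^3 + 72*d^2 + 108*d - 27)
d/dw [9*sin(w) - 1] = 9*cos(w)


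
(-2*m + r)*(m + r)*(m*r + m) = -2*m^3*r - 2*m^3 - m^2*r^2 - m^2*r + m*r^3 + m*r^2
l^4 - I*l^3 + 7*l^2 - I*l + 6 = (l - 3*I)*(l - I)*(l + I)*(l + 2*I)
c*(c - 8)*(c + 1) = c^3 - 7*c^2 - 8*c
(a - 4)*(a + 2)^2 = a^3 - 12*a - 16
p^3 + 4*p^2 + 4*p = p*(p + 2)^2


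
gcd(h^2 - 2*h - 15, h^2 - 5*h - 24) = h + 3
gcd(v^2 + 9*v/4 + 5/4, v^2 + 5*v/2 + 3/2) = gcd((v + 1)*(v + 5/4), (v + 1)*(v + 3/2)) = v + 1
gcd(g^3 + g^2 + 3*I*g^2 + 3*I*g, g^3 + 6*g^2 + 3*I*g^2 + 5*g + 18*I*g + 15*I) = g^2 + g*(1 + 3*I) + 3*I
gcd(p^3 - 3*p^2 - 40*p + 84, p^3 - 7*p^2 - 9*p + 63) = p - 7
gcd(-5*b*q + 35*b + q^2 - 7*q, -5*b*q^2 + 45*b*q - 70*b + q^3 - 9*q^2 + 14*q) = -5*b*q + 35*b + q^2 - 7*q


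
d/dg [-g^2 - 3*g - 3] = -2*g - 3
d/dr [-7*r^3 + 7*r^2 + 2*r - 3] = -21*r^2 + 14*r + 2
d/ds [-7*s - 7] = -7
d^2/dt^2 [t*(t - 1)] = 2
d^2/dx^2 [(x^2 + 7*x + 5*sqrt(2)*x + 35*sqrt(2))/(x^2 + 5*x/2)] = 4*(18*x^3 + 20*sqrt(2)*x^3 + 420*sqrt(2)*x^2 + 1050*sqrt(2)*x + 875*sqrt(2))/(x^3*(8*x^3 + 60*x^2 + 150*x + 125))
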